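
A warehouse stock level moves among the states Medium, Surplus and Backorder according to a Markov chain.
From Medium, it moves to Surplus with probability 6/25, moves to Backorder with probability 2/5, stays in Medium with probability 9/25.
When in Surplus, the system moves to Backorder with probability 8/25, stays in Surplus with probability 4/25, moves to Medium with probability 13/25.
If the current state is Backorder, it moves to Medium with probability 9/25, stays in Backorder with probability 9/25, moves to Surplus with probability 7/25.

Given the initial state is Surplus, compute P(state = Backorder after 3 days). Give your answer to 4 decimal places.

0.3658

Propagate the distribution vector 3 days from Surplus.
After 0 days: (0.0000, 1.0000, 0.0000)
After 1 day: (0.5200, 0.1600, 0.3200)
After 2 days: (0.3856, 0.2400, 0.3744)
After 3 days: (0.3984, 0.2358, 0.3658)
P(in Backorder after 3 days) = 0.3658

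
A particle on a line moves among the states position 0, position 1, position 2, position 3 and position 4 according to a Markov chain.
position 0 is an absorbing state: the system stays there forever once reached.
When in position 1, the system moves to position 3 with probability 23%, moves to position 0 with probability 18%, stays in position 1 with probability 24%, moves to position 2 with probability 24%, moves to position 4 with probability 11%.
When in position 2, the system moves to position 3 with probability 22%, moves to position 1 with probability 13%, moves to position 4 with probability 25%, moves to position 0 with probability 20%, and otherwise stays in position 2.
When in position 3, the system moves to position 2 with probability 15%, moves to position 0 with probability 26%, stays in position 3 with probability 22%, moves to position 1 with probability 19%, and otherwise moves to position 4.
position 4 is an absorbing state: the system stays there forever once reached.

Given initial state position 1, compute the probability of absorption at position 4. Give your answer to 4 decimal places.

Let h(s) be the probability of absorption at position 4 starting from transient state s. Then h(position 4) = 1 and h(position 0) = 0. By first-step analysis:
h(position 1) = 0.18·0 + 0.24·h(position 1) + 0.24·h(position 2) + 0.23·h(position 3) + 0.11·1
h(position 2) = 0.2·0 + 0.13·h(position 1) + 0.2·h(position 2) + 0.22·h(position 3) + 0.25·1
h(position 3) = 0.26·0 + 0.19·h(position 1) + 0.15·h(position 2) + 0.22·h(position 3) + 0.18·1
Solving: h(position 1) = 0.4344, h(position 2) = 0.5022, h(position 3) = 0.4332.
Starting from position 1, the probability is 0.4344.

0.4344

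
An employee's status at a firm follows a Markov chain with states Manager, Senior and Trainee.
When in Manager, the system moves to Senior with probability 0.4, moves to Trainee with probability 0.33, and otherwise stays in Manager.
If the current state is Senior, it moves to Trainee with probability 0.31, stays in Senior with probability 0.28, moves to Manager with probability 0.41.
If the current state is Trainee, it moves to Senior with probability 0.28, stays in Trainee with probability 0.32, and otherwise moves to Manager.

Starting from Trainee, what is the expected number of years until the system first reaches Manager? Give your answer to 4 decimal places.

Let t(s) be the expected number of years to first reach Manager from state s, with t(Manager) = 0. Conditioning on the first year:
t(Senior) = 1 + 0.28·t(Senior) + 0.31·t(Trainee)
t(Trainee) = 1 + 0.28·t(Senior) + 0.32·t(Trainee)
Solving: t(Senior) = 2.4578, t(Trainee) = 2.4826.
Expected years from Trainee to Manager: 2.4826.

2.4826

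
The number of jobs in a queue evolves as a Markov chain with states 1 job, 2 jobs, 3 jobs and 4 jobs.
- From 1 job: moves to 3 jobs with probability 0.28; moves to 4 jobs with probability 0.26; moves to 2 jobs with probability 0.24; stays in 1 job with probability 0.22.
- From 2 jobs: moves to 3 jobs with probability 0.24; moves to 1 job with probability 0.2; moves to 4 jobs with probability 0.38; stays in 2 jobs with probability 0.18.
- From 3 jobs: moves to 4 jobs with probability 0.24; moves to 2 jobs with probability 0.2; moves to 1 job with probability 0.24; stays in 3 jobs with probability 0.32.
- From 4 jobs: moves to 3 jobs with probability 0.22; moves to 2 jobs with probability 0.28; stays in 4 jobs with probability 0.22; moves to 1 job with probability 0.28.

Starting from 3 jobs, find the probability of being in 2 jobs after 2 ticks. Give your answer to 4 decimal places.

0.2248

Propagate the distribution vector 2 ticks from 3 jobs.
After 0 ticks: (0.0000, 0.0000, 1.0000, 0.0000)
After 1 tick: (0.2400, 0.2000, 0.3200, 0.2400)
After 2 ticks: (0.2368, 0.2248, 0.2704, 0.2680)
P(in 2 jobs after 2 ticks) = 0.2248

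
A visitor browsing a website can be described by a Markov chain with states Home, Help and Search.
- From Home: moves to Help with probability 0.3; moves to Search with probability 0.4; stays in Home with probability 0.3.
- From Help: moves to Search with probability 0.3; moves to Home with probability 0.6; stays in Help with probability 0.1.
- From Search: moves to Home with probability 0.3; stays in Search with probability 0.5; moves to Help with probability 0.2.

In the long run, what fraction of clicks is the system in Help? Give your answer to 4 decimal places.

Let the stationary distribution be π with π = πP and π_1 + π_2 + π_3 = 1.
π_1 = 0.3·π_1 + 0.6·π_2 + 0.3·π_3
π_2 = 0.3·π_1 + 0.1·π_2 + 0.2·π_3
Solving with the normalization constraint gives π = (0.3645, 0.2150, 0.4206).
So the stationary probability of Help is 0.2150.

0.2150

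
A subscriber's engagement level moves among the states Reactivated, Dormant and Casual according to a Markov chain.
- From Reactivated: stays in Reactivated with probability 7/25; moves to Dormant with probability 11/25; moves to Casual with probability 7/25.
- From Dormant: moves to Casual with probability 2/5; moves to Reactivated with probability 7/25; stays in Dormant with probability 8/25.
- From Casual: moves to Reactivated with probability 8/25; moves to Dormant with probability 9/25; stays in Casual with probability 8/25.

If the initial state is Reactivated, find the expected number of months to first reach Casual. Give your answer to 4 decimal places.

3.0568

Let t(s) be the expected number of months to first reach Casual from state s, with t(Casual) = 0. Conditioning on the first month:
t(Reactivated) = 1 + 0.28·t(Reactivated) + 0.44·t(Dormant)
t(Dormant) = 1 + 0.28·t(Reactivated) + 0.32·t(Dormant)
Solving: t(Reactivated) = 3.0568, t(Dormant) = 2.7293.
Expected months from Reactivated to Casual: 3.0568.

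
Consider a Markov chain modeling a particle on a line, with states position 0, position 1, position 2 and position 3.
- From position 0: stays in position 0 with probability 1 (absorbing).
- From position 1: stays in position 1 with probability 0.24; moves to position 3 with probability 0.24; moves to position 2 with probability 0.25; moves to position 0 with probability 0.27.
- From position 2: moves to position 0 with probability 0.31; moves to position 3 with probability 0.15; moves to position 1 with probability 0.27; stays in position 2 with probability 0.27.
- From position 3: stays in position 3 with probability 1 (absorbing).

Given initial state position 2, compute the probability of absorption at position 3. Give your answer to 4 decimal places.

Let h(s) be the probability of absorption at position 3 starting from transient state s. Then h(position 3) = 1 and h(position 0) = 0. By first-step analysis:
h(position 1) = 0.27·0 + 0.24·h(position 1) + 0.25·h(position 2) + 0.24·1
h(position 2) = 0.31·0 + 0.27·h(position 1) + 0.27·h(position 2) + 0.15·1
Solving: h(position 1) = 0.4365, h(position 2) = 0.3669.
Starting from position 2, the probability is 0.3669.

0.3669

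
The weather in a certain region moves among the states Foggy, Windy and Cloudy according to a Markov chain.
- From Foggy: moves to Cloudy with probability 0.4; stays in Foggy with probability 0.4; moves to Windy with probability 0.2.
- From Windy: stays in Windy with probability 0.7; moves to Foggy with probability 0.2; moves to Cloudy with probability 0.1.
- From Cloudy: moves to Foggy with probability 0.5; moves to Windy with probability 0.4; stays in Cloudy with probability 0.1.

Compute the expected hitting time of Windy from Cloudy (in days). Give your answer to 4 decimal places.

3.2353

Let t(s) be the expected number of days to first reach Windy from state s, with t(Windy) = 0. Conditioning on the first day:
t(Foggy) = 1 + 0.4·t(Foggy) + 0.4·t(Cloudy)
t(Cloudy) = 1 + 0.5·t(Foggy) + 0.1·t(Cloudy)
Solving: t(Foggy) = 3.8235, t(Cloudy) = 3.2353.
Expected days from Cloudy to Windy: 3.2353.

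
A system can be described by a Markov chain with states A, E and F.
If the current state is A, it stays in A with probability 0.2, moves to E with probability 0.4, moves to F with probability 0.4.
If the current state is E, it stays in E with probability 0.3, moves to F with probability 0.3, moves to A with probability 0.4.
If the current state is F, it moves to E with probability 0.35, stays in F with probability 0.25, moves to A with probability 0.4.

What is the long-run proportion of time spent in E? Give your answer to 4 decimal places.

Let the stationary distribution be π with π = πP and π_1 + π_2 + π_3 = 1.
π_1 = 0.2·π_1 + 0.4·π_2 + 0.4·π_3
π_2 = 0.4·π_1 + 0.3·π_2 + 0.35·π_3
Solving with the normalization constraint gives π = (0.3333, 0.3492, 0.3175).
So the stationary probability of E is 0.3492.

0.3492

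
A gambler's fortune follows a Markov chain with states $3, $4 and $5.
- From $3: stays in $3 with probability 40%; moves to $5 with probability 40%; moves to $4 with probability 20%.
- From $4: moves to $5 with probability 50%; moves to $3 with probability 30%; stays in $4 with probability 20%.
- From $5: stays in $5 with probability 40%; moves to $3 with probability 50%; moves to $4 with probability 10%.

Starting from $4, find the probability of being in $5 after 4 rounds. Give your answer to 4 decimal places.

0.4158

Propagate the distribution vector 4 rounds from $4.
After 0 rounds: (0.0000, 1.0000, 0.0000)
After 1 round: (0.3000, 0.2000, 0.5000)
After 2 rounds: (0.4300, 0.1500, 0.4200)
After 3 rounds: (0.4270, 0.1580, 0.4150)
After 4 rounds: (0.4257, 0.1585, 0.4158)
P(in $5 after 4 rounds) = 0.4158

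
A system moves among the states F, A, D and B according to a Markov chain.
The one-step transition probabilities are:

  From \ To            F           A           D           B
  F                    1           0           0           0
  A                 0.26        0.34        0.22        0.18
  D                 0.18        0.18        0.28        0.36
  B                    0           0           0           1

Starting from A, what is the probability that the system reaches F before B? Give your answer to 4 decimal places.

0.5207

Let h(s) be the probability of absorption at F starting from transient state s. Then h(F) = 1 and h(B) = 0. By first-step analysis:
h(A) = 0.26·1 + 0.34·h(A) + 0.22·h(D) + 0.18·0
h(D) = 0.18·1 + 0.18·h(A) + 0.28·h(D) + 0.36·0
Solving: h(A) = 0.5207, h(D) = 0.3802.
Starting from A, the probability is 0.5207.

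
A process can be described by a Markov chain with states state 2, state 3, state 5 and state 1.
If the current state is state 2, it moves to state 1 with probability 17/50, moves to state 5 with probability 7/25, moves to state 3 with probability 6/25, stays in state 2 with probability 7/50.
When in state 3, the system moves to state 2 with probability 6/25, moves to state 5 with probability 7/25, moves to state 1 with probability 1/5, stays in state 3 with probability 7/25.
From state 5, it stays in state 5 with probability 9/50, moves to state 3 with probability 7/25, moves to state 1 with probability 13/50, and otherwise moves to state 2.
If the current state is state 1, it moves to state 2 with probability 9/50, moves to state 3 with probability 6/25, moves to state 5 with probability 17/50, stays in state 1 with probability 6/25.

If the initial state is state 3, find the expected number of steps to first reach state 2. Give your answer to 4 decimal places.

4.2163

Let t(s) be the expected number of steps to first reach state 2 from state s, with t(state 2) = 0. Conditioning on the first step:
t(state 3) = 1 + 0.28·t(state 3) + 0.28·t(state 5) + 0.2·t(state 1)
t(state 5) = 1 + 0.28·t(state 3) + 0.18·t(state 5) + 0.26·t(state 1)
t(state 1) = 1 + 0.24·t(state 3) + 0.34·t(state 5) + 0.24·t(state 1)
Solving: t(state 3) = 4.2163, t(state 5) = 4.0769, t(state 1) = 4.4712.
Expected steps from state 3 to state 2: 4.2163.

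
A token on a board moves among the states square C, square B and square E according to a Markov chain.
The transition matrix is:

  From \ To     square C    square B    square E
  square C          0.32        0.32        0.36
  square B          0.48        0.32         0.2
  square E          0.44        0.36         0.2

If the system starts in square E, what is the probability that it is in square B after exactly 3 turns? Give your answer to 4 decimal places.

Propagate the distribution vector 3 turns from square E.
After 0 turns: (0.0000, 0.0000, 1.0000)
After 1 turn: (0.4400, 0.3600, 0.2000)
After 2 turns: (0.4016, 0.3280, 0.2704)
After 3 turns: (0.4049, 0.3308, 0.2643)
P(in square B after 3 turns) = 0.3308

0.3308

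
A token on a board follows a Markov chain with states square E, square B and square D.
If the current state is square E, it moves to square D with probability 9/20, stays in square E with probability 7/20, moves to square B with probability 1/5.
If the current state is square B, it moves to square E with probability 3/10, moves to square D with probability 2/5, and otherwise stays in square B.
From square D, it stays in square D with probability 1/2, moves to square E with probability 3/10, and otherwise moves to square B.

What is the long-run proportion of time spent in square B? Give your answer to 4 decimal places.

Let the stationary distribution be π with π = πP and π_1 + π_2 + π_3 = 1.
π_1 = 0.35·π_1 + 0.3·π_2 + 0.3·π_3
π_2 = 0.2·π_1 + 0.3·π_2 + 0.2·π_3
Solving with the normalization constraint gives π = (0.3158, 0.2222, 0.4620).
So the stationary probability of square B is 0.2222.

0.2222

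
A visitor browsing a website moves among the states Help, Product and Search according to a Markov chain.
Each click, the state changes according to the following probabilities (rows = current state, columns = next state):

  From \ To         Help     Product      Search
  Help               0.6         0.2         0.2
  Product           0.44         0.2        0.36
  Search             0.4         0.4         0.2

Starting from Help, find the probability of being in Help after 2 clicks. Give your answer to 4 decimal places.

0.5280

Sum over the intermediate state after 1 click:
P = P(Help→Help)·P(Help→Help) + P(Help→Product)·P(Product→Help) + P(Help→Search)·P(Search→Help)
  = 0.6×0.6 + 0.2×0.44 + 0.2×0.4
  = 0.3600 + 0.0880 + 0.0800 = 0.5280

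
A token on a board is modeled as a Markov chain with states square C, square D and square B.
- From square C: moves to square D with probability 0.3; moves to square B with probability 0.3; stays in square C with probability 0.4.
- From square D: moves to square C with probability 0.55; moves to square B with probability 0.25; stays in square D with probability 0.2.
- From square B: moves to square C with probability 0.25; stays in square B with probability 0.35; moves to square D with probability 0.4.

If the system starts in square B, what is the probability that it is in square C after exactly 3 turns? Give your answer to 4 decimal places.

Propagate the distribution vector 3 turns from square B.
After 0 turns: (0.0000, 0.0000, 1.0000)
After 1 turn: (0.2500, 0.4000, 0.3500)
After 2 turns: (0.4075, 0.2950, 0.2975)
After 3 turns: (0.3996, 0.3003, 0.3001)
P(in square C after 3 turns) = 0.3996

0.3996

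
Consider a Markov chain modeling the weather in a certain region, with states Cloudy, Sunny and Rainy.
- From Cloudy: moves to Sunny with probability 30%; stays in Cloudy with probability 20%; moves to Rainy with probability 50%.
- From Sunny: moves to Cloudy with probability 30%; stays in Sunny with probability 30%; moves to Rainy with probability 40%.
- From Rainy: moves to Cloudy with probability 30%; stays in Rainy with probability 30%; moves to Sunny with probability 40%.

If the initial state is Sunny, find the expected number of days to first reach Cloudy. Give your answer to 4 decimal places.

3.3333

Let t(s) be the expected number of days to first reach Cloudy from state s, with t(Cloudy) = 0. Conditioning on the first day:
t(Sunny) = 1 + 0.3·t(Sunny) + 0.4·t(Rainy)
t(Rainy) = 1 + 0.4·t(Sunny) + 0.3·t(Rainy)
Solving: t(Sunny) = 3.3333, t(Rainy) = 3.3333.
Expected days from Sunny to Cloudy: 3.3333.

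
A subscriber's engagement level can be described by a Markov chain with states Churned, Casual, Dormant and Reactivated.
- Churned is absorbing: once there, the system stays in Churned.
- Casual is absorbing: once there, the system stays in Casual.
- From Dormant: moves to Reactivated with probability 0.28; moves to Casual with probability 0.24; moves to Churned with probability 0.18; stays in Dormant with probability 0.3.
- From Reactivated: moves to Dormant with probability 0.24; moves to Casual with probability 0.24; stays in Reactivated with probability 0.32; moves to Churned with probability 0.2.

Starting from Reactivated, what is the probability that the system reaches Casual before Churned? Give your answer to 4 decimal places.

0.5519

Let h(s) be the probability of absorption at Casual starting from transient state s. Then h(Casual) = 1 and h(Churned) = 0. By first-step analysis:
h(Dormant) = 0.18·0 + 0.24·1 + 0.3·h(Dormant) + 0.28·h(Reactivated)
h(Reactivated) = 0.2·0 + 0.24·1 + 0.24·h(Dormant) + 0.32·h(Reactivated)
Solving: h(Dormant) = 0.5636, h(Reactivated) = 0.5519.
Starting from Reactivated, the probability is 0.5519.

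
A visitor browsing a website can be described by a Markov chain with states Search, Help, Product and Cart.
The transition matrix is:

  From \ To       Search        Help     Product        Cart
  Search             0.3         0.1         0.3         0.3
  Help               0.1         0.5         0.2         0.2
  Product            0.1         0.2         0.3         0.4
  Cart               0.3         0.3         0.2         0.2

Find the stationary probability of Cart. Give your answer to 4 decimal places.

0.2679

Let the stationary distribution be π with π = πP and π_1 + π_2 + π_3 + π_4 = 1.
π_1 = 0.3·π_1 + 0.1·π_2 + 0.1·π_3 + 0.3·π_4
π_2 = 0.1·π_1 + 0.5·π_2 + 0.2·π_3 + 0.3·π_4
π_3 = 0.3·π_1 + 0.2·π_2 + 0.3·π_3 + 0.2·π_4
Solving with the normalization constraint gives π = (0.1920, 0.2966, 0.2436, 0.2679).
So the stationary probability of Cart is 0.2679.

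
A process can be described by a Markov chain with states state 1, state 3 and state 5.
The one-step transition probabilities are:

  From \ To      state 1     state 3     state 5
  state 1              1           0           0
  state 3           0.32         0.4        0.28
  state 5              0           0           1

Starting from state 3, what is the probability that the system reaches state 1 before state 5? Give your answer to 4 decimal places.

Let h(s) be the probability of absorption at state 1 starting from transient state s. Then h(state 1) = 1 and h(state 5) = 0. By first-step analysis:
h(state 3) = 0.32·1 + 0.4·h(state 3) + 0.28·0
Solving: h(state 3) = 0.5333.
Starting from state 3, the probability is 0.5333.

0.5333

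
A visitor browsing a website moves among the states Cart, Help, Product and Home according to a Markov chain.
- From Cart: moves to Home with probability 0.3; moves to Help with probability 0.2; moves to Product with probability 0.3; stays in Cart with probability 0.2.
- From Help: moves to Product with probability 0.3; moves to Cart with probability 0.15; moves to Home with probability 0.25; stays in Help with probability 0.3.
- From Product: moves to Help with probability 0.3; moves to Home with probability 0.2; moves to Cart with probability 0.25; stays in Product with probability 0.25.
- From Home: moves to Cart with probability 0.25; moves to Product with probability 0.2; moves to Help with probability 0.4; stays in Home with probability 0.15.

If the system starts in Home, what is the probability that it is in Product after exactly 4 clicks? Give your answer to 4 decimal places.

Propagate the distribution vector 4 clicks from Home.
After 0 clicks: (0.0000, 0.0000, 0.0000, 1.0000)
After 1 click: (0.2500, 0.4000, 0.2000, 0.1500)
After 2 clicks: (0.1975, 0.2900, 0.2750, 0.2375)
After 3 clicks: (0.2111, 0.3040, 0.2625, 0.2224)
After 4 clicks: (0.2090, 0.3011, 0.2646, 0.2252)
P(in Product after 4 clicks) = 0.2646

0.2646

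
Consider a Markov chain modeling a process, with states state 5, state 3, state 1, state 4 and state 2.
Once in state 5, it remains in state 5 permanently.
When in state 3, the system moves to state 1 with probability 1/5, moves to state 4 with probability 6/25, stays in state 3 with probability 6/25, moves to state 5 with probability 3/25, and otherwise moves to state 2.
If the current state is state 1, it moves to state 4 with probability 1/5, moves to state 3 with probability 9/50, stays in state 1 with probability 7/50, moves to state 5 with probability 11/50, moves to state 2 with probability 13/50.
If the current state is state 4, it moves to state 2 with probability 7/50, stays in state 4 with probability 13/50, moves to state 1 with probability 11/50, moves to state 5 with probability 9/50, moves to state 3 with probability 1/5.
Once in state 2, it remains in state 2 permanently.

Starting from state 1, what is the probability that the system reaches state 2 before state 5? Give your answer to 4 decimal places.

0.5365

Let h(s) be the probability of absorption at state 2 starting from transient state s. Then h(state 2) = 1 and h(state 5) = 0. By first-step analysis:
h(state 3) = 0.12·0 + 0.24·h(state 3) + 0.2·h(state 1) + 0.24·h(state 4) + 0.2·1
h(state 1) = 0.22·0 + 0.18·h(state 3) + 0.14·h(state 1) + 0.2·h(state 4) + 0.26·1
h(state 4) = 0.18·0 + 0.2·h(state 3) + 0.22·h(state 1) + 0.26·h(state 4) + 0.14·1
Solving: h(state 3) = 0.5625, h(state 1) = 0.5365, h(state 4) = 0.5007.
Starting from state 1, the probability is 0.5365.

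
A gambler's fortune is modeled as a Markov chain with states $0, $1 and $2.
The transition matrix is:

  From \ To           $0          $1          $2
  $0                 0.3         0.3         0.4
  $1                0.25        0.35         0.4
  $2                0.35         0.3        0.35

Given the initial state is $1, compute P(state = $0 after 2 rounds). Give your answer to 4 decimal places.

Sum over the intermediate state after 1 round:
P = P($1→$0)·P($0→$0) + P($1→$1)·P($1→$0) + P($1→$2)·P($2→$0)
  = 0.25×0.3 + 0.35×0.25 + 0.4×0.35
  = 0.0750 + 0.0875 + 0.1400 = 0.3025

0.3025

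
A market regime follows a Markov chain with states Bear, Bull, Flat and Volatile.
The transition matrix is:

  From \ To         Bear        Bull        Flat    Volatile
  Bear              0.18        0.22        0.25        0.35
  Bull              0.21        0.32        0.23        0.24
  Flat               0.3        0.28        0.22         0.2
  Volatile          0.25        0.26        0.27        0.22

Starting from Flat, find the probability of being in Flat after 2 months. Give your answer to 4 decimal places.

0.2418

Propagate the distribution vector 2 months from Flat.
After 0 months: (0.0000, 0.0000, 1.0000, 0.0000)
After 1 month: (0.3000, 0.2800, 0.2200, 0.2000)
After 2 months: (0.2288, 0.2692, 0.2418, 0.2602)
P(in Flat after 2 months) = 0.2418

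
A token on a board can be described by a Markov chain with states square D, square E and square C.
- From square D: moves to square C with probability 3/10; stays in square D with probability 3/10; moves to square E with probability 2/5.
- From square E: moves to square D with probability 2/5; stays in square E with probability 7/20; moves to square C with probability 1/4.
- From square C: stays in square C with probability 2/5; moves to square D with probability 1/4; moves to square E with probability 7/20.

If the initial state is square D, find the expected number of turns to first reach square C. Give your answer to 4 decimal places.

Let t(s) be the expected number of turns to first reach square C from state s, with t(square C) = 0. Conditioning on the first turn:
t(square D) = 1 + 0.3·t(square D) + 0.4·t(square E)
t(square E) = 1 + 0.4·t(square D) + 0.35·t(square E)
Solving: t(square D) = 3.5593, t(square E) = 3.7288.
Expected turns from square D to square C: 3.5593.

3.5593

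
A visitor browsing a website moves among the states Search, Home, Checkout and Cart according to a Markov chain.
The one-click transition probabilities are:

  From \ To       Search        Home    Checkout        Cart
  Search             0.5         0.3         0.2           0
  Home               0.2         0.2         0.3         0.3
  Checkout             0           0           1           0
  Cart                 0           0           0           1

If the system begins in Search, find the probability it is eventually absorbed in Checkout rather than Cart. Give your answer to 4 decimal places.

Let h(s) be the probability of absorption at Checkout starting from transient state s. Then h(Checkout) = 1 and h(Cart) = 0. By first-step analysis:
h(Search) = 0.5·h(Search) + 0.3·h(Home) + 0.2·1
h(Home) = 0.2·h(Search) + 0.2·h(Home) + 0.3·1 + 0.3·0
Solving: h(Search) = 0.7353, h(Home) = 0.5588.
Starting from Search, the probability is 0.7353.

0.7353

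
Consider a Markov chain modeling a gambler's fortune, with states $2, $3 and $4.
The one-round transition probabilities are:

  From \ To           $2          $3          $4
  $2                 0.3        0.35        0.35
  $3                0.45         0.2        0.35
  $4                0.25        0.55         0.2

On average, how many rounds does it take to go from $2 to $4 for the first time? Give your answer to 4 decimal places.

2.8571

Let t(s) be the expected number of rounds to first reach $4 from state s, with t($4) = 0. Conditioning on the first round:
t($2) = 1 + 0.3·t($2) + 0.35·t($3)
t($3) = 1 + 0.45·t($2) + 0.2·t($3)
Solving: t($2) = 2.8571, t($3) = 2.8571.
Expected rounds from $2 to $4: 2.8571.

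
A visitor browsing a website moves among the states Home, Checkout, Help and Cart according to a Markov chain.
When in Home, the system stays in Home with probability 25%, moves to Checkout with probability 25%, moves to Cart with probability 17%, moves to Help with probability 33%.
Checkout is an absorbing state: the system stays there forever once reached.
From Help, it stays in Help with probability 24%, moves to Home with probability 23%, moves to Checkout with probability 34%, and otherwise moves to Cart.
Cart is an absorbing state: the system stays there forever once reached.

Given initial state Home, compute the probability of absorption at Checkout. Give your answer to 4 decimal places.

0.6116

Let h(s) be the probability of absorption at Checkout starting from transient state s. Then h(Checkout) = 1 and h(Cart) = 0. By first-step analysis:
h(Home) = 0.25·h(Home) + 0.25·1 + 0.33·h(Help) + 0.17·0
h(Help) = 0.23·h(Home) + 0.34·1 + 0.24·h(Help) + 0.19·0
Solving: h(Home) = 0.6116, h(Help) = 0.6325.
Starting from Home, the probability is 0.6116.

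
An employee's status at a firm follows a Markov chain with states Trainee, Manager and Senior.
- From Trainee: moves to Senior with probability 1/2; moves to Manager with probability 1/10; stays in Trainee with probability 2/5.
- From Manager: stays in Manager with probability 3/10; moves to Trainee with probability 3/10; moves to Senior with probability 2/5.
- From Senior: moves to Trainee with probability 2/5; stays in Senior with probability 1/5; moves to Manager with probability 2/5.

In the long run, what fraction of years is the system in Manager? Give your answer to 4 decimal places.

0.2617

Let the stationary distribution be π with π = πP and π_1 + π_2 + π_3 = 1.
π_1 = 0.4·π_1 + 0.3·π_2 + 0.4·π_3
π_2 = 0.1·π_1 + 0.3·π_2 + 0.4·π_3
Solving with the normalization constraint gives π = (0.3738, 0.2617, 0.3645).
So the stationary probability of Manager is 0.2617.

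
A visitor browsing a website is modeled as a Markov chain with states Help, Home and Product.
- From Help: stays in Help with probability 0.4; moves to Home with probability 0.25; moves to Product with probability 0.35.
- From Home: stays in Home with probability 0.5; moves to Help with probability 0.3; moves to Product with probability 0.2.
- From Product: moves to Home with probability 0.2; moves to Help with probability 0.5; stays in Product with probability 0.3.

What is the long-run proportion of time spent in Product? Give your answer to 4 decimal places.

Let the stationary distribution be π with π = πP and π_1 + π_2 + π_3 = 1.
π_1 = 0.4·π_1 + 0.3·π_2 + 0.5·π_3
π_2 = 0.25·π_1 + 0.5·π_2 + 0.2·π_3
Solving with the normalization constraint gives π = (0.3974, 0.3141, 0.2885).
So the stationary probability of Product is 0.2885.

0.2885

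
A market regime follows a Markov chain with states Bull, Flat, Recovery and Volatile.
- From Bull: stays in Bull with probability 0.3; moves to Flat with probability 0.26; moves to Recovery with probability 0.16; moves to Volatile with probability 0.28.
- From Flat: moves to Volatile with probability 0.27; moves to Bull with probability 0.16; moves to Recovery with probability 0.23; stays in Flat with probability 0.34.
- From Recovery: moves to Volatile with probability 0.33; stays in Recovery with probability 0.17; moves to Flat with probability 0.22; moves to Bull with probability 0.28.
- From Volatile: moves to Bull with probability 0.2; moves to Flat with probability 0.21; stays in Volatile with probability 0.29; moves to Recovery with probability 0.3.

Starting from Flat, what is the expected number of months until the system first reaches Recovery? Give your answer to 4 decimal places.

4.2463

Let t(s) be the expected number of months to first reach Recovery from state s, with t(Recovery) = 0. Conditioning on the first month:
t(Bull) = 1 + 0.3·t(Bull) + 0.26·t(Flat) + 0.28·t(Volatile)
t(Flat) = 1 + 0.16·t(Bull) + 0.34·t(Flat) + 0.27·t(Volatile)
t(Volatile) = 1 + 0.2·t(Bull) + 0.21·t(Flat) + 0.29·t(Volatile)
Solving: t(Bull) = 4.5885, t(Flat) = 4.2463, t(Volatile) = 3.9569.
Expected months from Flat to Recovery: 4.2463.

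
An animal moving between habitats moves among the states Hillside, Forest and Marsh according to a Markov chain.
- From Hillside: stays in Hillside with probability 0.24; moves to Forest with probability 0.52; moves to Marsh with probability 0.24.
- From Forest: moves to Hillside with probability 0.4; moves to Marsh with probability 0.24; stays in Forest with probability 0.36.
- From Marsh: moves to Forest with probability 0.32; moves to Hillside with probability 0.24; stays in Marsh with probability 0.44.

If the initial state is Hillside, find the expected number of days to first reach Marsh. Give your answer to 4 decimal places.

Let t(s) be the expected number of days to first reach Marsh from state s, with t(Marsh) = 0. Conditioning on the first day:
t(Hillside) = 1 + 0.24·t(Hillside) + 0.52·t(Forest)
t(Forest) = 1 + 0.4·t(Hillside) + 0.36·t(Forest)
Solving: t(Hillside) = 4.1667, t(Forest) = 4.1667.
Expected days from Hillside to Marsh: 4.1667.

4.1667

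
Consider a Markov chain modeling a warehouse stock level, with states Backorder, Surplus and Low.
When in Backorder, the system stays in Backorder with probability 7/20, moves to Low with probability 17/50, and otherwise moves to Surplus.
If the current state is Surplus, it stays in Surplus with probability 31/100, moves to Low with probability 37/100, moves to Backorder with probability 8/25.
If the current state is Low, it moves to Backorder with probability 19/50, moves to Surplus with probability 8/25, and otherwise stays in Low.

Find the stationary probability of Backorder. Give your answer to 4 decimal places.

0.3507

Let the stationary distribution be π with π = πP and π_1 + π_2 + π_3 = 1.
π_1 = 0.35·π_1 + 0.32·π_2 + 0.38·π_3
π_2 = 0.31·π_1 + 0.31·π_2 + 0.32·π_3
Solving with the normalization constraint gives π = (0.3507, 0.3134, 0.3360).
So the stationary probability of Backorder is 0.3507.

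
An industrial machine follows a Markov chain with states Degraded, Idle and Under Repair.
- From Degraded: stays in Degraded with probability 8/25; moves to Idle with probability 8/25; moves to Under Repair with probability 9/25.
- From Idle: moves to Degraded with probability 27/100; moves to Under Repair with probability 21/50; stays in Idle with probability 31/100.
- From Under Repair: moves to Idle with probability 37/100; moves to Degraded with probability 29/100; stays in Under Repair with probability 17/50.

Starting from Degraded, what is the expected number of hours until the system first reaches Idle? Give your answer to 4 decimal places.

Let t(s) be the expected number of hours to first reach Idle from state s, with t(Idle) = 0. Conditioning on the first hour:
t(Degraded) = 1 + 0.32·t(Degraded) + 0.36·t(Under Repair)
t(Under Repair) = 1 + 0.29·t(Degraded) + 0.34·t(Under Repair)
Solving: t(Degraded) = 2.9617, t(Under Repair) = 2.8165.
Expected hours from Degraded to Idle: 2.9617.

2.9617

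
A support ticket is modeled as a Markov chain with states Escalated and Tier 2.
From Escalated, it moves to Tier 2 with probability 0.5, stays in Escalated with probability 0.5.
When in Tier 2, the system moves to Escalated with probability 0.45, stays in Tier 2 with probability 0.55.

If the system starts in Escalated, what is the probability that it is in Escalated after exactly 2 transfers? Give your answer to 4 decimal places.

0.4750

Sum over the intermediate state after 1 transfer:
P = P(Escalated→Escalated)·P(Escalated→Escalated) + P(Escalated→Tier 2)·P(Tier 2→Escalated)
  = 0.5×0.5 + 0.5×0.45
  = 0.2500 + 0.2250 = 0.4750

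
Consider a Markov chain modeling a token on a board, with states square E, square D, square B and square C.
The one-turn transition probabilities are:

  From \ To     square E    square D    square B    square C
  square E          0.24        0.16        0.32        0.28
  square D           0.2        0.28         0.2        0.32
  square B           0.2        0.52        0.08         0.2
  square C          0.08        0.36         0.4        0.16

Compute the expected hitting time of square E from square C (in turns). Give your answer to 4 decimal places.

Let t(s) be the expected number of turns to first reach square E from state s, with t(square E) = 0. Conditioning on the first turn:
t(square D) = 1 + 0.28·t(square D) + 0.2·t(square B) + 0.32·t(square C)
t(square B) = 1 + 0.52·t(square D) + 0.08·t(square B) + 0.2·t(square C)
t(square C) = 1 + 0.36·t(square D) + 0.4·t(square B) + 0.16·t(square C)
Solving: t(square D) = 5.8937, t(square B) = 5.8295, t(square C) = 6.4923.
Expected turns from square C to square E: 6.4923.

6.4923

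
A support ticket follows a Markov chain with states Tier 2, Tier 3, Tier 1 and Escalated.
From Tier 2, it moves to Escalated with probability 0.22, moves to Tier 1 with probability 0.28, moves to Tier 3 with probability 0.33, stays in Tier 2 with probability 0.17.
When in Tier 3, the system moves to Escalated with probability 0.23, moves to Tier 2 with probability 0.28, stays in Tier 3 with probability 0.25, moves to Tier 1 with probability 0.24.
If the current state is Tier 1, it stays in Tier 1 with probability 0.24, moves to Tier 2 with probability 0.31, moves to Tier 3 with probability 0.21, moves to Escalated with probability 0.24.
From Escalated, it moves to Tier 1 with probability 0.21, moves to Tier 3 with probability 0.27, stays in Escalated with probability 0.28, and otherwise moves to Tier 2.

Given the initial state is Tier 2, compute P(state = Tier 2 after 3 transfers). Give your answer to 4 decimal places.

0.2488

Propagate the distribution vector 3 transfers from Tier 2.
After 0 transfers: (1.0000, 0.0000, 0.0000, 0.0000)
After 1 transfer: (0.1700, 0.3300, 0.2800, 0.2200)
After 2 transfers: (0.2609, 0.2568, 0.2402, 0.2421)
After 3 transfers: (0.2488, 0.2661, 0.2432, 0.2419)
P(in Tier 2 after 3 transfers) = 0.2488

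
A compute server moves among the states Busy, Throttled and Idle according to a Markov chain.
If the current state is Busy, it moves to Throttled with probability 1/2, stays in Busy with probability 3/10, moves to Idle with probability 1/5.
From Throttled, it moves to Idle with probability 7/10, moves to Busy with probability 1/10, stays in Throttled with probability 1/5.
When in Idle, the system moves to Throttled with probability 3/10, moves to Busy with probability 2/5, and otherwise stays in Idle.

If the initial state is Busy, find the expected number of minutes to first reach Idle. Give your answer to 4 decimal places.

Let t(s) be the expected number of minutes to first reach Idle from state s, with t(Idle) = 0. Conditioning on the first minute:
t(Busy) = 1 + 0.3·t(Busy) + 0.5·t(Throttled)
t(Throttled) = 1 + 0.1·t(Busy) + 0.2·t(Throttled)
Solving: t(Busy) = 2.5490, t(Throttled) = 1.5686.
Expected minutes from Busy to Idle: 2.5490.

2.5490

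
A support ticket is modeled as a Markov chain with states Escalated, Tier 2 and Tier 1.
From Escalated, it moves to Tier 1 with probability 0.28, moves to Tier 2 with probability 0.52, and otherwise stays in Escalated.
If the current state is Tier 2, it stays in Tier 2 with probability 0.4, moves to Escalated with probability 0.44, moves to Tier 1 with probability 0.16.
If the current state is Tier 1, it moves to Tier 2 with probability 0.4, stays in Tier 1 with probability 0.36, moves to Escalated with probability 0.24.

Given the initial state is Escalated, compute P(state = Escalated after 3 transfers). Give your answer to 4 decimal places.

Propagate the distribution vector 3 transfers from Escalated.
After 0 transfers: (1.0000, 0.0000, 0.0000)
After 1 transfer: (0.2000, 0.5200, 0.2800)
After 2 transfers: (0.3360, 0.4240, 0.2400)
After 3 transfers: (0.3114, 0.4403, 0.2483)
P(in Escalated after 3 transfers) = 0.3114

0.3114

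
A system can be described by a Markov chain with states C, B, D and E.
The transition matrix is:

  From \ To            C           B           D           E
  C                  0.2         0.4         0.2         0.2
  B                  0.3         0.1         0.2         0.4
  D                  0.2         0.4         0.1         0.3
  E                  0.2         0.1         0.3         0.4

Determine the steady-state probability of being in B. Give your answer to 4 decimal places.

0.2306

Let the stationary distribution be π with π = πP and π_1 + π_2 + π_3 + π_4 = 1.
π_1 = 0.2·π_1 + 0.3·π_2 + 0.2·π_3 + 0.2·π_4
π_2 = 0.4·π_1 + 0.1·π_2 + 0.4·π_3 + 0.1·π_4
π_3 = 0.2·π_1 + 0.2·π_2 + 0.1·π_3 + 0.3·π_4
Solving with the normalization constraint gives π = (0.2231, 0.2306, 0.2122, 0.3342).
So the stationary probability of B is 0.2306.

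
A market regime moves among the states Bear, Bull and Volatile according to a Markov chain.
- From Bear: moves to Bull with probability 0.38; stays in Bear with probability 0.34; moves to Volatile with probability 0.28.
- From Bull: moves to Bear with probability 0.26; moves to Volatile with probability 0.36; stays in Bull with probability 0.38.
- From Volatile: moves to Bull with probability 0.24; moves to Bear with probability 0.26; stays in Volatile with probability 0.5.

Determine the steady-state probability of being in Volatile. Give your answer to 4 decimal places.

Let the stationary distribution be π with π = πP and π_1 + π_2 + π_3 = 1.
π_1 = 0.34·π_1 + 0.26·π_2 + 0.26·π_3
π_2 = 0.38·π_1 + 0.38·π_2 + 0.24·π_3
Solving with the normalization constraint gives π = (0.2826, 0.3251, 0.3923).
So the stationary probability of Volatile is 0.3923.

0.3923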